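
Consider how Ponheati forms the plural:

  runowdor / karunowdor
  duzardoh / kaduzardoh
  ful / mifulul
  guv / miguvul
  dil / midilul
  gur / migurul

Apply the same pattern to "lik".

milikul

"lik" has 1 vowel. The stems with 1 vowel (ful → mifulul, guv → miguvul, dil → midilul) add mi- … -ul around the stem.
The other pattern: stems with 3 vowels add the prefix ka-.
So lik → milikul.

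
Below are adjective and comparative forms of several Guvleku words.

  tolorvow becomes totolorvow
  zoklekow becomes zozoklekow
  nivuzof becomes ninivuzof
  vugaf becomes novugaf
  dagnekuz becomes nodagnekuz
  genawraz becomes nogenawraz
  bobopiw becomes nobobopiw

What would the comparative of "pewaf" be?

nivuzof and vugaf both end in -f yet inflect differently (ninivuzof, novugaf), so the final letter is not what conditions the rule; the last vowel is.
"pewaf" has last vowel 'a'. The stems whose last vowel is 'a' (vugaf → novugaf, genawraz → nogenawraz) add the prefix no-.
The other pattern: stems whose last vowel is 'o' repeat the first consonant+vowel as a prefix.
So pewaf → nopewaf.

nopewaf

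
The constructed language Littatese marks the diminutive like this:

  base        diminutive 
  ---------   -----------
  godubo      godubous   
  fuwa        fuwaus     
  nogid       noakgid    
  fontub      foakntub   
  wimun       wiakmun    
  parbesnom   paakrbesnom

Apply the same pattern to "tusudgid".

godubo and parbesnom both have last vowel 'o' yet inflect differently (godubous, paakrbesnom), so the last vowel is not what conditions the rule; whether the stem ends in a vowel or a consonant is.
"tusudgid" ends in a consonant. The stems ending in a consonant (nogid → noakgid, fontub → foakntub, wimun → wiakmun) insert -ak- after the first vowel.
The other pattern: stems ending in a vowel add -us.
So tusudgid → tuaksudgid.

tuaksudgid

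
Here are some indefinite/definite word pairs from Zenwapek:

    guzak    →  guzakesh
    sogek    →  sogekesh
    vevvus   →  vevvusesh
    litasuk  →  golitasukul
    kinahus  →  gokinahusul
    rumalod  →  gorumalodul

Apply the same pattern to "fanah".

fanahesh

guzak and litasuk both end in -k yet inflect differently (guzakesh, golitasukul), so the final letter is not what conditions the rule; the number of vowels is.
"fanah" has 2 vowels. The stems with 2 vowels (guzak → guzakesh, sogek → sogekesh, vevvus → vevvusesh) add -esh.
So fanah → fanahesh.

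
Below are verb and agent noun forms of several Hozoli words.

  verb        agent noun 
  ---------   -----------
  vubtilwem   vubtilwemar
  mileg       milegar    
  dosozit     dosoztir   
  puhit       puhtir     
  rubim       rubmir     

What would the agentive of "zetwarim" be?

vubtilwem and rubim both end in -m yet inflect differently (vubtilwemar, rubmir), so the final letter is not what conditions the rule; the last vowel is.
"zetwarim" has last vowel 'i'. The stems whose last vowel is 'i' (puhit → puhtir, rubim → rubmir, dosozit → dosoztir) delete the last vowel and add -ir.
The other pattern: stems whose last vowel is 'e' add -ar.
So zetwarim → zetwarmir.

zetwarmir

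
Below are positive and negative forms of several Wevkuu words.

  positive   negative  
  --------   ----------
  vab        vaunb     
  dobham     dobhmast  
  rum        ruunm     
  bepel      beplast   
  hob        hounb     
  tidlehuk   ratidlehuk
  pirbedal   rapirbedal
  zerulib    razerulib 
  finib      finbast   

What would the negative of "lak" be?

launk

rum and dobham both end in -m yet inflect differently (ruunm, dobhmast), so the final letter is not what conditions the rule; the number of vowels is.
"lak" has 1 vowel. The stems with 1 vowel (hob → hounb, vab → vaunb, rum → ruunm) insert -un- after the first vowel.
So lak → launk.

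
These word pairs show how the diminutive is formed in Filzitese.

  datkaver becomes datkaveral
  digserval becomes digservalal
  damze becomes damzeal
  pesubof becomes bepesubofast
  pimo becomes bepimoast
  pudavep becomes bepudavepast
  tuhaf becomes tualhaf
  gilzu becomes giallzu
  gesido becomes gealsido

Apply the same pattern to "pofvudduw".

pesubof and tuhaf both end in -f yet inflect differently (bepesubofast, tualhaf), so the final letter is not what conditions the rule; the first letter is.
"pofvudduw" begins with p-. The stems beginning with p- (pesubof → bepesubofast, pimo → bepimoast, pudavep → bepudavepast) add be- … -ast around the stem.
So pofvudduw → bepofvudduwast.

bepofvudduwast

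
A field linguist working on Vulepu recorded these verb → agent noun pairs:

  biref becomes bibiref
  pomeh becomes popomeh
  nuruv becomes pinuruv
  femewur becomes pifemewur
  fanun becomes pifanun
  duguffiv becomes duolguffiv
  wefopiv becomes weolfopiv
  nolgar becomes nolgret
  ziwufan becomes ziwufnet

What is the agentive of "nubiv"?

nuruv and duguffiv both end in -v yet inflect differently (pinuruv, duolguffiv), so the final letter is not what conditions the rule; the last vowel is.
"nubiv" has last vowel 'i'. The stems whose last vowel is 'i' (duguffiv → duolguffiv, wefopiv → weolfopiv) insert -ol- after the first vowel.
The other patterns: stems whose last vowel is 'e' repeat the first consonant+vowel as a prefix; stems whose last vowel is 'u' add the prefix pi-; stems whose last vowel is 'a' delete the last vowel and add -et.
So nubiv → nuolbiv.

nuolbiv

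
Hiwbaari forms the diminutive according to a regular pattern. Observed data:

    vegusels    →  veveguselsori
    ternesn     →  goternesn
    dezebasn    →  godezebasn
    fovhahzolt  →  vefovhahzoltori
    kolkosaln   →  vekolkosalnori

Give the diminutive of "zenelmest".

ternesn and kolkosaln both end in -n yet inflect differently (goternesn, vekolkosalnori), so the final letter is not what conditions the rule; the second-to-last letter is.
"zenelmest" has second-to-last letter 's'. The stems whose second-to-last letter is 's' (ternesn → goternesn, dezebasn → godezebasn) add the prefix go-.
The other pattern: stems whose second-to-last letter is 'l' add ve- … -ori around the stem.
So zenelmest → gozenelmest.

gozenelmest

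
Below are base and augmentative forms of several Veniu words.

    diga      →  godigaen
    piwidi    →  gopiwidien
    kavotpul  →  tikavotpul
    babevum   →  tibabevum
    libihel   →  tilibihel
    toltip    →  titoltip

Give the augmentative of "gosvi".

piwidi and toltip both have last vowel 'i' yet inflect differently (gopiwidien, titoltip), so the last vowel is not what conditions the rule; whether the stem ends in a vowel or a consonant is.
"gosvi" ends in a vowel. The stems ending in a vowel (diga → godigaen, piwidi → gopiwidien) add go- … -en around the stem.
So gosvi → gogosvien.

gogosvien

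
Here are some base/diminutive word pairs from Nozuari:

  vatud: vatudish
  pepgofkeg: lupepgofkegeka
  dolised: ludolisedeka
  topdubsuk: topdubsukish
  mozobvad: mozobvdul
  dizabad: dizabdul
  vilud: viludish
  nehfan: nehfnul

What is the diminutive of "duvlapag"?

dolised and vilud both end in -d yet inflect differently (ludolisedeka, viludish), so the final letter is not what conditions the rule; the last vowel is.
"duvlapag" has last vowel 'a'. The stems whose last vowel is 'a' (mozobvad → mozobvdul, nehfan → nehfnul, dizabad → dizabdul) delete the last vowel and add -ul.
The other patterns: stems whose last vowel is 'e' add lu- … -eka around the stem; stems whose last vowel is 'u' add -ish.
So duvlapag → duvlapgul.

duvlapgul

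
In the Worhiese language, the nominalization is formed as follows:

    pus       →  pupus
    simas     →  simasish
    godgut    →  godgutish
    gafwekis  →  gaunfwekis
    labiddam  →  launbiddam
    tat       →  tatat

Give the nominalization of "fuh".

pus and simas both end in -s yet inflect differently (pupus, simasish), so the final letter is not what conditions the rule; the number of vowels is.
"fuh" has 1 vowel. The stems with 1 vowel (tat → tatat, pus → pupus) repeat the first consonant+vowel as a prefix.
The other patterns: stems with 2 vowels add -ish; stems with 3 vowels insert -un- after the first vowel.
So fuh → fufuh.

fufuh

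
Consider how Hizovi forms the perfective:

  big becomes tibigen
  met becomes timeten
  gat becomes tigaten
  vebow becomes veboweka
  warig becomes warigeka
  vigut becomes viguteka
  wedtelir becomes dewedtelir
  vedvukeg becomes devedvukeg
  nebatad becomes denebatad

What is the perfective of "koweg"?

big and warig both end in -g yet inflect differently (tibigen, warigeka), so the final letter is not what conditions the rule; the number of vowels is.
"koweg" has 2 vowels. The stems with 2 vowels (vebow → veboweka, warig → warigeka, vigut → viguteka) add -eka.
The other patterns: stems with 1 vowel add ti- … -en around the stem; stems with 3 vowels add the prefix de-.
So koweg → kowegeka.

kowegeka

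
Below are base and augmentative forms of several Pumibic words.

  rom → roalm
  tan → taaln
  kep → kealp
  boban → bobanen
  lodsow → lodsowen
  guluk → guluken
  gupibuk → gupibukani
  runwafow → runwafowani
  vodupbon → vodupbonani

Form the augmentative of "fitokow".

fitokowani

tan and boban both end in -n yet inflect differently (taaln, bobanen), so the final letter is not what conditions the rule; the number of vowels is.
"fitokow" has 3 vowels. The stems with 3 vowels (gupibuk → gupibukani, runwafow → runwafowani, vodupbon → vodupbonani) add -ani.
So fitokow → fitokowani.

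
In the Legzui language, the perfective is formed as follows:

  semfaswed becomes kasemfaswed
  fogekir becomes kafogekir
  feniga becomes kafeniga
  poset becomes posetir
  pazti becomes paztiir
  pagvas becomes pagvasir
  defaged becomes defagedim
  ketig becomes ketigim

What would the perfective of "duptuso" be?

duptusoim

"duptuso" begins with d-. The one such stem in the data (defaged → defagedim) adds -im, so the same rule applies.
The other patterns: stems beginning with f- or s- add the prefix ka-; stems beginning with p- add -ir.
So duptuso → duptusoim.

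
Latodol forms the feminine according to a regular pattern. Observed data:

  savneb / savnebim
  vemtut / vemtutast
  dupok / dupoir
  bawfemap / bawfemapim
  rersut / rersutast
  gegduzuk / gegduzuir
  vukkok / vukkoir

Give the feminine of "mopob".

gegduzuk and rersut both have last vowel 'u' yet inflect differently (gegduzuir, rersutast), so the last vowel is not what conditions the rule; the final letter is.
"mopob" ends in -b. The one such stem in the data (savneb → savnebim) adds -im, so the same rule applies.
The other patterns: stems ending in -k drop the final letter and add -ir; stems ending in -t add -ast.
So mopob → mopobim.

mopobim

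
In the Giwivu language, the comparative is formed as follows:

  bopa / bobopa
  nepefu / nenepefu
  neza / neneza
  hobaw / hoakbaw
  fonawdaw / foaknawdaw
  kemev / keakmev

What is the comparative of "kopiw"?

koakpiw

"kopiw" ends in a consonant. The stems ending in a consonant (kemev → keakmev, hobaw → hoakbaw, fonawdaw → foaknawdaw) insert -ak- after the first vowel.
So kopiw → koakpiw.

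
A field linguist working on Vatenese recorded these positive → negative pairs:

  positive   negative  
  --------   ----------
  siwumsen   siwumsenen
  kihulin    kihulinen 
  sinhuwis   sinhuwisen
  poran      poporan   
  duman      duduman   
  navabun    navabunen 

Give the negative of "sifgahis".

sifgahisen

navabun and poran both end in -n yet inflect differently (navabunen, poporan), so the final letter is not what conditions the rule; the number of vowels is.
"sifgahis" has 3 vowels. The stems with 3 vowels (sinhuwis → sinhuwisen, navabun → navabunen, kihulin → kihulinen) add -en.
The other pattern: stems with 2 vowels repeat the first consonant+vowel as a prefix.
So sifgahis → sifgahisen.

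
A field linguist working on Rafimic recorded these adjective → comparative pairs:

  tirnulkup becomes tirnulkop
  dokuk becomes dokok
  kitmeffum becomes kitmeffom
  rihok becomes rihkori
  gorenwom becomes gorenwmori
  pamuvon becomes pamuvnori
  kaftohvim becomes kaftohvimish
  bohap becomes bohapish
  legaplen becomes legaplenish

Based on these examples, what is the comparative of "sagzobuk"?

sagzobok

dokuk and rihok both end in -k yet inflect differently (dokok, rihkori), so the final letter is not what conditions the rule; the last vowel is.
"sagzobuk" has last vowel 'u'. The stems whose last vowel is 'u' (tirnulkup → tirnulkop, dokuk → dokok, kitmeffum → kitmeffom) change the last vowel to 'o'.
So sagzobuk → sagzobok.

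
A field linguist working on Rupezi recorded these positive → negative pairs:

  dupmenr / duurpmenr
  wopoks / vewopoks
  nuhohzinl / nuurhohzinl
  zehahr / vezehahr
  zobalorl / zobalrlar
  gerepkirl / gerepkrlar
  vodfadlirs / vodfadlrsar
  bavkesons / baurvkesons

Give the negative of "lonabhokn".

velonabhokn

nuhohzinl and zobalorl both end in -l yet inflect differently (nuurhohzinl, zobalrlar), so the final letter is not what conditions the rule; the second-to-last letter is.
"lonabhokn" has second-to-last letter 'k'. The one such stem in the data (wopoks → vewopoks) adds the prefix ve-, so the same rule applies.
So lonabhokn → velonabhokn.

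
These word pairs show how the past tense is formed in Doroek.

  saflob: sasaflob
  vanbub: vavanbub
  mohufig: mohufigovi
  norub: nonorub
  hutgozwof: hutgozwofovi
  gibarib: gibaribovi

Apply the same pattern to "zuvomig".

zuvomigovi

gibarib and saflob both end in -b yet inflect differently (gibaribovi, sasaflob), so the final letter is not what conditions the rule; the number of vowels is.
"zuvomig" has 3 vowels. The stems with 3 vowels (mohufig → mohufigovi, hutgozwof → hutgozwofovi, gibarib → gibaribovi) add -ovi.
The other pattern: stems with 2 vowels repeat the first consonant+vowel as a prefix.
So zuvomig → zuvomigovi.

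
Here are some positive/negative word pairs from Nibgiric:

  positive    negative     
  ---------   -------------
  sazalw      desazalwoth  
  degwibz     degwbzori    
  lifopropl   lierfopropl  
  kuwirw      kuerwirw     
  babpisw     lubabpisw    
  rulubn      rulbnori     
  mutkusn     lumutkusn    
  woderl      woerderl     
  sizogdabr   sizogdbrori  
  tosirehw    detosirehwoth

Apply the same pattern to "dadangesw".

"dadangesw" has second-to-last letter 's'. The stems whose second-to-last letter is 's' (mutkusn → lumutkusn, babpisw → lubabpisw) add the prefix lu-.
So dadangesw → ludadangesw.

ludadangesw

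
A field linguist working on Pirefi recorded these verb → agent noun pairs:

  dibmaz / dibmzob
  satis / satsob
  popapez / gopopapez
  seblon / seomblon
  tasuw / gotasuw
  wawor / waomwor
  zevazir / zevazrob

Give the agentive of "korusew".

gokorusew

"korusew" has last vowel 'e'. The one such stem in the data (popapez → gopopapez) adds the prefix go-, so the same rule applies.
So korusew → gokorusew.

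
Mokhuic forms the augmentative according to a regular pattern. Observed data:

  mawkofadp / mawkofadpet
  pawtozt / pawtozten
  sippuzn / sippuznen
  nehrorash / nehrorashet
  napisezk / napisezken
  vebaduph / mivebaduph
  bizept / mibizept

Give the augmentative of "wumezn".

pawtozt and bizept both end in -t yet inflect differently (pawtozten, mibizept), so the final letter is not what conditions the rule; the second-to-last letter is.
"wumezn" has second-to-last letter 'z'. The stems whose second-to-last letter is 'z' (napisezk → napisezken, pawtozt → pawtozten, sippuzn → sippuznen) add -en.
The other patterns: stems whose second-to-last letter is 'p' add the prefix mi-; stems whose second-to-last letter is 'd' or 's' add -et.
So wumezn → wumeznen.

wumeznen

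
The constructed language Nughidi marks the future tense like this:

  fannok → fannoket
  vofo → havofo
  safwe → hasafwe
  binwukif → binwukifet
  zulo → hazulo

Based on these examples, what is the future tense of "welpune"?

fannok and vofo both have last vowel 'o' yet inflect differently (fannoket, havofo), so the last vowel is not what conditions the rule; whether the stem ends in a vowel or a consonant is.
"welpune" ends in a vowel. The stems ending in a vowel (vofo → havofo, zulo → hazulo, safwe → hasafwe) add the prefix ha-.
The other pattern: stems ending in a consonant add -et.
So welpune → hawelpune.

hawelpune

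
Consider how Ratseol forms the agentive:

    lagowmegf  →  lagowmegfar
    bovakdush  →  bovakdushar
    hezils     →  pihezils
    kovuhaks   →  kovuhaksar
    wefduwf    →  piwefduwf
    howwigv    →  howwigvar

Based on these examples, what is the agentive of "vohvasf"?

vohvasfar

hezils and kovuhaks both end in -s yet inflect differently (pihezils, kovuhaksar), so the final letter is not what conditions the rule; the second-to-last letter is.
"vohvasf" has second-to-last letter 's'. The one such stem in the data (bovakdush → bovakdushar) adds -ar, so the same rule applies.
So vohvasf → vohvasfar.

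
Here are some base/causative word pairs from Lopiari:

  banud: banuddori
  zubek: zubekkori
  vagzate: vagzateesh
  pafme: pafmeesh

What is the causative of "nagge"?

naggeesh

"nagge" ends in a vowel. The stems ending in a vowel (vagzate → vagzateesh, pafme → pafmeesh) add -esh.
The other pattern: stems ending in a consonant double the final consonant and add -ori.
So nagge → naggeesh.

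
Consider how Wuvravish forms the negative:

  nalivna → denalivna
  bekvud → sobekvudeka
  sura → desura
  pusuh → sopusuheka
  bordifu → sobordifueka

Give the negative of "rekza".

sura and pusuh both have 2 vowels yet inflect differently (desura, sopusuheka), so the number of vowels is not what conditions the rule; the final letter is.
"rekza" ends in -a. The stems ending in -a (sura → desura, nalivna → denalivna) add the prefix de-.
So rekza → derekza.

derekza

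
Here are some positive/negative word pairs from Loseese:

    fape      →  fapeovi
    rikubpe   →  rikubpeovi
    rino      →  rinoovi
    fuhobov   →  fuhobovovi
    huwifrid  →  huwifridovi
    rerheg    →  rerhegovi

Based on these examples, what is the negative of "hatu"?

hatuovi

Every pair shown (fape → fapeovi, rikubpe → rikubpeovi, rino → rinoovi, …) follows the same rule: add -ovi.
So hatu → hatuovi.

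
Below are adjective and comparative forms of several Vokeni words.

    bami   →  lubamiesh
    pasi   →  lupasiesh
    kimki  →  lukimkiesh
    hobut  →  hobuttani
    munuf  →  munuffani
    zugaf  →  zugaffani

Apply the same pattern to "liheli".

luliheliesh

bami and hobut both have 2 vowels yet inflect differently (lubamiesh, hobuttani), so the number of vowels is not what conditions the rule; the final letter is.
"liheli" ends in -i. The stems ending in -i (bami → lubamiesh, pasi → lupasiesh, kimki → lukimkiesh) add lu- … -esh around the stem.
The other pattern: stems ending in -f or -t double the final consonant and add -ani.
So liheli → luliheliesh.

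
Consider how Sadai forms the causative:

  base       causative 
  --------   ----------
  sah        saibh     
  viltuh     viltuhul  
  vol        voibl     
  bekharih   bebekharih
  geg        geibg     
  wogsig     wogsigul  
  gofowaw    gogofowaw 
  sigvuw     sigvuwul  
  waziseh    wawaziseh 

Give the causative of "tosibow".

"tosibow" has 3 vowels. The stems with 3 vowels (waziseh → wawaziseh, bekharih → bebekharih, gofowaw → gogofowaw) repeat the first consonant+vowel as a prefix.
The other patterns: stems with 1 vowel insert -ib- after the first vowel; stems with 2 vowels add -ul.
So tosibow → totosibow.

totosibow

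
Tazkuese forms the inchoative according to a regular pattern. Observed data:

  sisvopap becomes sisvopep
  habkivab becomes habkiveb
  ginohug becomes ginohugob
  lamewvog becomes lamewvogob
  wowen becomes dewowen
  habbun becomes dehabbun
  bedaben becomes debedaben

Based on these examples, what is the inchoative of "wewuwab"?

wewuweb

ginohug and habbun both have last vowel 'u' yet inflect differently (ginohugob, dehabbun), so the last vowel is not what conditions the rule; the final letter is.
"wewuwab" ends in -b. The one such stem in the data (habkivab → habkiveb) changes the last vowel to 'e' (as does sisvopap), so the same rule applies.
So wewuwab → wewuweb.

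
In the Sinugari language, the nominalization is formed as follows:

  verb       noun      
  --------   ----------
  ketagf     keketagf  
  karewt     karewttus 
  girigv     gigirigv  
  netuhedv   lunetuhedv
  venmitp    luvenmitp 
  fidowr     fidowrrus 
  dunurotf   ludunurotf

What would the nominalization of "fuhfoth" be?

lufuhfoth

"fuhfoth" has second-to-last letter 't'. The stems whose second-to-last letter is 't' (dunurotf → ludunurotf, venmitp → luvenmitp) add the prefix lu-.
The other patterns: stems whose second-to-last letter is 'g' repeat the first consonant+vowel as a prefix; stems whose second-to-last letter is 'w' double the final consonant and add -us.
So fuhfoth → lufuhfoth.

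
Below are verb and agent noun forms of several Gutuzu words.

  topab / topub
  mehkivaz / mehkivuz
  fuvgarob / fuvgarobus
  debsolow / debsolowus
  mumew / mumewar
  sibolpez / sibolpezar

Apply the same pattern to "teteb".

tetebar

"teteb" has last vowel 'e'. The stems whose last vowel is 'e' (sibolpez → sibolpezar, mumew → mumewar) add -ar.
So teteb → tetebar.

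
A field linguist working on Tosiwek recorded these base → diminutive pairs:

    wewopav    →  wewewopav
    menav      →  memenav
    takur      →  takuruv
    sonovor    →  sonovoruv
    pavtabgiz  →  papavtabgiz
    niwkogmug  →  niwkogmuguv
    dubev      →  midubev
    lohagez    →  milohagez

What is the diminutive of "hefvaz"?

hehefvaz

"hefvaz" has last vowel 'a'. The stems whose last vowel is 'a' (menav → memenav, wewopav → wewewopav) repeat the first consonant+vowel as a prefix.
The other patterns: stems whose last vowel is 'e' add the prefix mi-; stems whose last vowel is 'o' or 'u' add -uv.
So hefvaz → hehefvaz.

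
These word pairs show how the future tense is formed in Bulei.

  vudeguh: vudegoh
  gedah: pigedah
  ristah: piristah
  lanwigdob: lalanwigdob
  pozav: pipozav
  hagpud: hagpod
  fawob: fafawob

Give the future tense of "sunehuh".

sunehoh

vudeguh and gedah both end in -h yet inflect differently (vudegoh, pigedah), so the final letter is not what conditions the rule; the last vowel is.
"sunehuh" has last vowel 'u'. The stems whose last vowel is 'u' (hagpud → hagpod, vudeguh → vudegoh) change the last vowel to 'o'.
The other patterns: stems whose last vowel is 'a' add the prefix pi-; stems whose last vowel is 'o' repeat the first consonant+vowel as a prefix.
So sunehuh → sunehoh.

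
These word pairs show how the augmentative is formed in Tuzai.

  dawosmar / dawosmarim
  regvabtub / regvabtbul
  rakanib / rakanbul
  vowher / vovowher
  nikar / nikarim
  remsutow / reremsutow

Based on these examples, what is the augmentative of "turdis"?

dawosmar and vowher both end in -r yet inflect differently (dawosmarim, vovowher), so the final letter is not what conditions the rule; the last vowel is.
"turdis" has last vowel 'i'. The one such stem in the data (rakanib → rakanbul) deletes the last vowel and adds -ul (as does regvabtub), so the same rule applies.
So turdis → turdsul.

turdsul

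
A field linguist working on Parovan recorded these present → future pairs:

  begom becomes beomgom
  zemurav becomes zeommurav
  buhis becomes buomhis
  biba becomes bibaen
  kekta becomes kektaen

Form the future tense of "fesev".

zemurav and biba both have last vowel 'a' yet inflect differently (zeommurav, bibaen), so the last vowel is not what conditions the rule; whether the stem ends in a vowel or a consonant is.
"fesev" ends in a consonant. The stems ending in a consonant (begom → beomgom, zemurav → zeommurav, buhis → buomhis) insert -om- after the first vowel.
So fesev → feomsev.

feomsev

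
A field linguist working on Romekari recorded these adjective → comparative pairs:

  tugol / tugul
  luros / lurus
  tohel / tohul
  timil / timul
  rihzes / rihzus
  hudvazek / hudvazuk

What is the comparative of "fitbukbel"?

fitbukbul

Every pair shown (tugol → tugul, luros → lurus, tohel → tohul, …) follows the same rule: change the last vowel to 'u'.
So fitbukbel → fitbukbul.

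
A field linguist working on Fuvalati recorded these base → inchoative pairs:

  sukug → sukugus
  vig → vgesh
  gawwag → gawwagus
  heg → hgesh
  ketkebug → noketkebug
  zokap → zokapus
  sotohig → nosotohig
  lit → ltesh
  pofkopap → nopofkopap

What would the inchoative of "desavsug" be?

"desavsug" has 3 vowels. The stems with 3 vowels (pofkopap → nopofkopap, ketkebug → noketkebug, sotohig → nosotohig) add the prefix no-.
The other patterns: stems with 1 vowel delete the last vowel and add -esh; stems with 2 vowels add -us.
So desavsug → nodesavsug.

nodesavsug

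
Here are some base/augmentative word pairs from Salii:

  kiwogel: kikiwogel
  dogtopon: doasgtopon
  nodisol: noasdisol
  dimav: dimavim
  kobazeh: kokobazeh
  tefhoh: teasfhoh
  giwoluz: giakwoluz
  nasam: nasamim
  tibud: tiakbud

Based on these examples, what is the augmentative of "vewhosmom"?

nodisol and kiwogel both end in -l yet inflect differently (noasdisol, kikiwogel), so the final letter is not what conditions the rule; the last vowel is.
"vewhosmom" has last vowel 'o'. The stems whose last vowel is 'o' (tefhoh → teasfhoh, dogtopon → doasgtopon, nodisol → noasdisol) insert -as- after the first vowel.
So vewhosmom → veaswhosmom.

veaswhosmom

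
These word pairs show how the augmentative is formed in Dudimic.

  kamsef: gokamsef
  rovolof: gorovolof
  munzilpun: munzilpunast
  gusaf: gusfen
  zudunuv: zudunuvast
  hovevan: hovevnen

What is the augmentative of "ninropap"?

munzilpun and hovevan both end in -n yet inflect differently (munzilpunast, hovevnen), so the final letter is not what conditions the rule; the last vowel is.
"ninropap" has last vowel 'a'. The stems whose last vowel is 'a' (gusaf → gusfen, hovevan → hovevnen) delete the last vowel and add -en.
So ninropap → ninroppen.

ninroppen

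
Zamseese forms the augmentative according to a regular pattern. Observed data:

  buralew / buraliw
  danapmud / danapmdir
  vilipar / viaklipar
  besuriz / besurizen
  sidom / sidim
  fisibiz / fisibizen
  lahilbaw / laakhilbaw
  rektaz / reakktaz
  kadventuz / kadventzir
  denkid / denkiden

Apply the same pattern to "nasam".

"nasam" has last vowel 'a'. The stems whose last vowel is 'a' (vilipar → viaklipar, lahilbaw → laakhilbaw, rektaz → reakktaz) insert -ak- after the first vowel.
The other patterns: stems whose last vowel is 'i' add -en; stems whose last vowel is 'u' delete the last vowel and add -ir; stems whose last vowel is 'e' or 'o' change the last vowel to 'i'.
So nasam → naaksam.

naaksam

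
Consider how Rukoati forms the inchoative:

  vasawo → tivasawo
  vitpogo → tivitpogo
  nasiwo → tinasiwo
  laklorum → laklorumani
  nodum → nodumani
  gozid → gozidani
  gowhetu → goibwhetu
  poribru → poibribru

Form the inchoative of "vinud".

vinudani

laklorum and gowhetu both have last vowel 'u' yet inflect differently (laklorumani, goibwhetu), so the last vowel is not what conditions the rule; the final letter is.
"vinud" ends in -d. The one such stem in the data (gozid → gozidani) adds -ani, so the same rule applies.
So vinud → vinudani.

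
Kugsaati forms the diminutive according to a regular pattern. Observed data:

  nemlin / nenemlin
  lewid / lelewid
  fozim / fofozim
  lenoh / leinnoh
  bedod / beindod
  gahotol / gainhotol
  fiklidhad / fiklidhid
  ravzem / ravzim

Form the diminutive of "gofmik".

gogofmik

lewid and bedod both end in -d yet inflect differently (lelewid, beindod), so the final letter is not what conditions the rule; the last vowel is.
"gofmik" has last vowel 'i'. The stems whose last vowel is 'i' (nemlin → nenemlin, lewid → lelewid, fozim → fofozim) repeat the first consonant+vowel as a prefix.
So gofmik → gogofmik.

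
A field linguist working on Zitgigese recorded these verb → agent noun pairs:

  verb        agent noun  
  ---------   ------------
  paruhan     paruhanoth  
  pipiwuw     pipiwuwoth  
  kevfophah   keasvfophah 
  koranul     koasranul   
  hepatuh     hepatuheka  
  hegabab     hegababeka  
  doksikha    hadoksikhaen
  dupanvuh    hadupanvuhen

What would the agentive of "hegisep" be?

hegisepeka

kevfophah and hepatuh both end in -h yet inflect differently (keasvfophah, hepatuheka), so the final letter is not what conditions the rule; the first letter is.
"hegisep" begins with h-. The stems beginning with h- (hepatuh → hepatuheka, hegabab → hegababeka) add -eka.
So hegisep → hegisepeka.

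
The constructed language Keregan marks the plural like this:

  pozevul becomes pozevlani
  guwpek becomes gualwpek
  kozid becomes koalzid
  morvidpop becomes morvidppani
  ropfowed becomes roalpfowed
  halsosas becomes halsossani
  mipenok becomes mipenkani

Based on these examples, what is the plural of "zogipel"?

guwpek and mipenok both end in -k yet inflect differently (gualwpek, mipenkani), so the final letter is not what conditions the rule; the last vowel is.
"zogipel" has last vowel 'e'. The stems whose last vowel is 'e' (guwpek → gualwpek, ropfowed → roalpfowed) insert -al- after the first vowel.
The other pattern: stems whose last vowel is 'a', 'o' or 'u' delete the last vowel and add -ani.
So zogipel → zoalgipel.

zoalgipel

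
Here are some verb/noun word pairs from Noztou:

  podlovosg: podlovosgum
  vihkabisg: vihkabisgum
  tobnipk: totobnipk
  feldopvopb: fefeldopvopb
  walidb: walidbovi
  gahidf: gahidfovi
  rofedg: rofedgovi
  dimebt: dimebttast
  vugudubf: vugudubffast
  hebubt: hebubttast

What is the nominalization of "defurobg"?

feldopvopb and walidb both end in -b yet inflect differently (fefeldopvopb, walidbovi), so the final letter is not what conditions the rule; the second-to-last letter is.
"defurobg" has second-to-last letter 'b'. The stems whose second-to-last letter is 'b' (dimebt → dimebttast, vugudubf → vugudubffast, hebubt → hebubttast) double the final consonant and add -ast.
So defurobg → defurobggast.

defurobggast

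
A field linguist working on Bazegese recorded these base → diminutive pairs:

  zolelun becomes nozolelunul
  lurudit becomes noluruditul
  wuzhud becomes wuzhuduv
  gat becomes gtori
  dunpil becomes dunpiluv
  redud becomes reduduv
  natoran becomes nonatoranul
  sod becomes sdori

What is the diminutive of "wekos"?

"wekos" has 2 vowels. The stems with 2 vowels (wuzhud → wuzhuduv, dunpil → dunpiluv, redud → reduduv) add -uv.
So wekos → wekosuv.

wekosuv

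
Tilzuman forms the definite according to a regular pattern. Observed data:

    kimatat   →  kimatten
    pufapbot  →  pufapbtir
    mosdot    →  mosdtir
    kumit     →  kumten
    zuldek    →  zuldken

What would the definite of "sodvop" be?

pufapbot and kumit both end in -t yet inflect differently (pufapbtir, kumten), so the final letter is not what conditions the rule; the last vowel is.
"sodvop" has last vowel 'o'. The stems whose last vowel is 'o' (pufapbot → pufapbtir, mosdot → mosdtir) delete the last vowel and add -ir.
So sodvop → sodvpir.

sodvpir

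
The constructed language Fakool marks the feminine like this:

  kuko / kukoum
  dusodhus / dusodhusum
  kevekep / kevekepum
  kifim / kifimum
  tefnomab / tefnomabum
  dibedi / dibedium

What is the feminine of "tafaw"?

tafawum

Every pair shown (kuko → kukoum, dusodhus → dusodhusum, kevekep → kevekepum, …) follows the same rule: add -um.
So tafaw → tafawum.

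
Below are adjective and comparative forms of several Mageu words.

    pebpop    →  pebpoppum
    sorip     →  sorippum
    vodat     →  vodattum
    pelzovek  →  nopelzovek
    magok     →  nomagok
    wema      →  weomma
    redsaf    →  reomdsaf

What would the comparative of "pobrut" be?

pobruttum

pebpop and magok both have last vowel 'o' yet inflect differently (pebpoppum, nomagok), so the last vowel is not what conditions the rule; the final letter is.
"pobrut" ends in -t. The one such stem in the data (vodat → vodattum) doubles the final consonant and adds -um (as do pebpop, sorip), so the same rule applies.
The other patterns: stems ending in -k add the prefix no-; stems ending in -a or -f insert -om- after the first vowel.
So pobrut → pobruttum.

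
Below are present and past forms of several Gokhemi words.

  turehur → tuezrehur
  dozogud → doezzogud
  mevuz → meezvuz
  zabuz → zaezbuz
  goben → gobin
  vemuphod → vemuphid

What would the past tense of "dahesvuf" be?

daezhesvuf

dozogud and vemuphod both end in -d yet inflect differently (doezzogud, vemuphid), so the final letter is not what conditions the rule; the last vowel is.
"dahesvuf" has last vowel 'u'. The stems whose last vowel is 'u' (turehur → tuezrehur, dozogud → doezzogud, mevuz → meezvuz) insert -ez- after the first vowel.
The other pattern: stems whose last vowel is 'e' or 'o' change the last vowel to 'i'.
So dahesvuf → daezhesvuf.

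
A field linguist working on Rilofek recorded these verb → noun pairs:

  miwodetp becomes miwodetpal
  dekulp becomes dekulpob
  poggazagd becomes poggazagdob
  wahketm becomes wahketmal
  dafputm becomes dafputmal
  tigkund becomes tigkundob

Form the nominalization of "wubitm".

miwodetp and dekulp both end in -p yet inflect differently (miwodetpal, dekulpob), so the final letter is not what conditions the rule; the second-to-last letter is.
"wubitm" has second-to-last letter 't'. The stems whose second-to-last letter is 't' (wahketm → wahketmal, miwodetp → miwodetpal, dafputm → dafputmal) add -al.
So wubitm → wubitmal.

wubitmal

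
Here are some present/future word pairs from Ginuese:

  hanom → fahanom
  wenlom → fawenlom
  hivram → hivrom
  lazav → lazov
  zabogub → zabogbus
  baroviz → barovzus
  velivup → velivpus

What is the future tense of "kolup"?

kolpus

hanom and hivram both end in -m yet inflect differently (fahanom, hivrom), so the final letter is not what conditions the rule; the last vowel is.
"kolup" has last vowel 'u'. The stems whose last vowel is 'u' (zabogub → zabogbus, velivup → velivpus) delete the last vowel and add -us.
The other patterns: stems whose last vowel is 'o' add the prefix fa-; stems whose last vowel is 'a' change the last vowel to 'o'.
So kolup → kolpus.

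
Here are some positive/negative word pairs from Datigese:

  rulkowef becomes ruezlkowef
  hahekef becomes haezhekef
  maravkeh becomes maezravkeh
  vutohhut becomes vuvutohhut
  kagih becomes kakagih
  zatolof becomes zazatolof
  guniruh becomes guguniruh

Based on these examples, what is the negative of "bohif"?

"bohif" has last vowel 'i'. The one such stem in the data (kagih → kakagih) repeats the first consonant+vowel as a prefix (as do vutohhut, zatolof), so the same rule applies.
So bohif → bobohif.

bobohif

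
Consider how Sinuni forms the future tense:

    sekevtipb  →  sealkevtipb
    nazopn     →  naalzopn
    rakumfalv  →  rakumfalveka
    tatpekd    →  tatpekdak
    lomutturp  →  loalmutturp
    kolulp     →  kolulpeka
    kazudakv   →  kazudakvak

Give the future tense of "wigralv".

"wigralv" has second-to-last letter 'l'. The stems whose second-to-last letter is 'l' (rakumfalv → rakumfalveka, kolulp → kolulpeka) add -eka.
The other patterns: stems whose second-to-last letter is 'k' add -ak; stems whose second-to-last letter is 'p' or 'r' insert -al- after the first vowel.
So wigralv → wigralveka.

wigralveka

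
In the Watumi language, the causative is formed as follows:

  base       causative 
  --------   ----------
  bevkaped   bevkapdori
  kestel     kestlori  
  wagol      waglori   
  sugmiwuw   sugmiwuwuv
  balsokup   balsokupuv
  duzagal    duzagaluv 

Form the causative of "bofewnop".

bofewnpori

wagol and duzagal both end in -l yet inflect differently (waglori, duzagaluv), so the final letter is not what conditions the rule; the last vowel is.
"bofewnop" has last vowel 'o'. The one such stem in the data (wagol → waglori) deletes the last vowel and adds -ori (as do bevkaped, kestel), so the same rule applies.
So bofewnop → bofewnpori.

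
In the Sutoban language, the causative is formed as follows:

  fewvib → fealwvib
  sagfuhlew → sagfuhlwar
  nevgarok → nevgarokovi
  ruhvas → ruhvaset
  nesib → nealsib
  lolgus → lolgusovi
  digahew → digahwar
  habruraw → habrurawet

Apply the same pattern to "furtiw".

"furtiw" has last vowel 'i'. The stems whose last vowel is 'i' (nesib → nealsib, fewvib → fealwvib) insert -al- after the first vowel.
The other patterns: stems whose last vowel is 'a' add -et; stems whose last vowel is 'e' delete the last vowel and add -ar; stems whose last vowel is 'o' or 'u' add -ovi.
So furtiw → fualrtiw.

fualrtiw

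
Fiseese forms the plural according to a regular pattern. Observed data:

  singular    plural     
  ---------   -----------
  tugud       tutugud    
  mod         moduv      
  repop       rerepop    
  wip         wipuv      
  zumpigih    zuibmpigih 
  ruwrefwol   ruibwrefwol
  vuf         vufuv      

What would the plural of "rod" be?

"rod" has 1 vowel. The stems with 1 vowel (wip → wipuv, mod → moduv, vuf → vufuv) add -uv.
The other patterns: stems with 2 vowels repeat the first consonant+vowel as a prefix; stems with 3 vowels insert -ib- after the first vowel.
So rod → roduv.

roduv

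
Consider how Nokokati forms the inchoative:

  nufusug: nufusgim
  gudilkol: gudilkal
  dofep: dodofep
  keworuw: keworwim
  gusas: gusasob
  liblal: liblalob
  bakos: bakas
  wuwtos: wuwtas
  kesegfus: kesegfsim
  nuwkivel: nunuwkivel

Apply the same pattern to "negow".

negaw

kesegfus and gusas both end in -s yet inflect differently (kesegfsim, gusasob), so the final letter is not what conditions the rule; the last vowel is.
"negow" has last vowel 'o'. The stems whose last vowel is 'o' (wuwtos → wuwtas, bakos → bakas, gudilkol → gudilkal) change the last vowel to 'a'.
So negow → negaw.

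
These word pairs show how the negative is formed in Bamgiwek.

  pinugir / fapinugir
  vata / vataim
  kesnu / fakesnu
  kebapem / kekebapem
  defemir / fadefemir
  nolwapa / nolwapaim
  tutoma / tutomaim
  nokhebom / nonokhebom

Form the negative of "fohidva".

nokhebom and nolwapa both begin with n- yet inflect differently (nonokhebom, nolwapaim), so the first letter is not what conditions the rule; the final letter is.
"fohidva" ends in -a. The stems ending in -a (nolwapa → nolwapaim, tutoma → tutomaim, vata → vataim) add -im.
The other patterns: stems ending in -m repeat the first consonant+vowel as a prefix; stems ending in -r or -u add the prefix fa-.
So fohidva → fohidvaim.

fohidvaim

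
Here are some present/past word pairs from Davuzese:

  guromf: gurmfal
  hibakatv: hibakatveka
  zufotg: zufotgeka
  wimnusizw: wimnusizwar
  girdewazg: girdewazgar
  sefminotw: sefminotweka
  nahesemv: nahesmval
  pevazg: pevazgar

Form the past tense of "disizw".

"disizw" has second-to-last letter 'z'. The stems whose second-to-last letter is 'z' (pevazg → pevazgar, girdewazg → girdewazgar, wimnusizw → wimnusizwar) add -ar.
The other patterns: stems whose second-to-last letter is 'm' delete the last vowel and add -al; stems whose second-to-last letter is 't' add -eka.
So disizw → disizwar.

disizwar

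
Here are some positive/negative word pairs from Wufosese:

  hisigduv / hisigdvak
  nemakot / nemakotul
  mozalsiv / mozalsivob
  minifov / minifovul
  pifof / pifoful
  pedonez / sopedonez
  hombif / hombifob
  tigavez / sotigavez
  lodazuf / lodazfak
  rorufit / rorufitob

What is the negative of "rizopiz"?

hisigduv and mozalsiv both end in -v yet inflect differently (hisigdvak, mozalsivob), so the final letter is not what conditions the rule; the last vowel is.
"rizopiz" has last vowel 'i'. The stems whose last vowel is 'i' (rorufit → rorufitob, mozalsiv → mozalsivob, hombif → hombifob) add -ob.
So rizopiz → rizopizob.

rizopizob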